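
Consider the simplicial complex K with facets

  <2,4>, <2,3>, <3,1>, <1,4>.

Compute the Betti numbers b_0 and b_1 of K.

We work with the vertex ordering 1 < 2 < 3 < 4. The simplices of K, each written with vertices in increasing order, are:

  0-simplices (4): [1], [2], [3], [4]
  1-simplices (4): [1,3], [1,4], [2,3], [2,4]

so the chain groups are C_0 ≅ Z^4, C_1 ≅ Z^4.

The boundary map ∂_1: C_1 → C_0 is given by ∂[p,q] = [q] − [p]. For instance
  ∂[1,3] = [3] − [1].
This gives a 4×4 integer matrix of rank 3; reducing to Smith normal form yields diagonal entries (1,1,1).

Reading off H_k = ker ∂_k / im ∂_{k+1}:

  H_0: rank C_0 − rank ∂_1 = 4 − 3 = 1, and the invariant factors of ∂_1 are all 1, so H_0 = Z.
  H_1: rank ker ∂_1 − rank ∂_2 = (4 − 3) − 0 = 1, and there is no ∂_2, so H_1 = Z.

Hence the Betti numbers are b_0 = 1, b_1 = 1.

b_0 = 1, b_1 = 1.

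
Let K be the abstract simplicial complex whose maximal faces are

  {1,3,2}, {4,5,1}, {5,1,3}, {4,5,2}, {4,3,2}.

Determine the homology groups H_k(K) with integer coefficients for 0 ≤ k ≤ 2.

H_0 = Z,  H_1 = Z,  H_2 = 0.

Fix the vertex order 1 < 2 < 3 < 4 < 5 and write every simplex with vertices in increasing order. Then dim K = 2 and the simplices of K are:

  0-simplices (5): [1], [2], [3], [4], [5]
  1-simplices (10): [1,2], [1,3], [1,4], [1,5], [2,3], [2,4], [2,5], [3,4], [3,5], [4,5]
  2-simplices (5): [1,2,3], [1,3,5], [1,4,5], [2,3,4], [2,4,5]

so the chain groups are C_0 ≅ Z^5, C_1 ≅ Z^10, C_2 ≅ Z^5.

The boundary map ∂_1: C_1 → C_0 sends each edge [p,q] (with p < q) to q − p.
The resulting 5×10 matrix has rank 4, and its Smith normal form has invariant factors (1,1,1,1).

Boundary ∂_2: C_2 → C_1 acts by ∂[p,q,r] = [q,r] − [p,r] + [p,q]. For instance
  ∂[2,4,5] = [4,5] − [2,5] + [2,4],
  ∂[1,4,5] = [4,5] − [1,5] + [1,4].
This gives a 10×5 integer matrix of rank 5; reducing to Smith normal form yields diagonal entries (1,1,1,1,1).

Computing H_k = (kernel of ∂_k) / (image of ∂_{k+1}):

  H_0: rank C_0 − rank ∂_1 = 5 − 4 = 1, and the invariant factors of ∂_1 are all 1, so H_0 ≅ Z.
  H_1: rank ker ∂_1 − rank ∂_2 = (10 − 4) − 5 = 1, and the invariant factors of ∂_2 are all 1, so H_1 ≅ Z.
  H_2: rank ker ∂_2 − rank ∂_3 = (5 − 5) − 0 = 0, and there is no ∂_3, so H_2 ≅ 0.

(K is a triangulation of the Möbius band.)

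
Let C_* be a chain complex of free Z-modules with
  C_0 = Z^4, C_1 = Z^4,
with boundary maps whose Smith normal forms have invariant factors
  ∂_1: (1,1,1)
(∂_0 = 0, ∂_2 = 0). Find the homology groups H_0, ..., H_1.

H_0: b_0 = 4 − 0 − 3 = 1; torsion from ∂_1 factors > 1: none. So H_0 ≅ Z.
H_1: b_1 = 4 − 3 − 0 = 1; torsion from ∂_2 factors > 1: none. So H_1 ≅ Z.

H_0 ≅ Z,  H_1 ≅ Z.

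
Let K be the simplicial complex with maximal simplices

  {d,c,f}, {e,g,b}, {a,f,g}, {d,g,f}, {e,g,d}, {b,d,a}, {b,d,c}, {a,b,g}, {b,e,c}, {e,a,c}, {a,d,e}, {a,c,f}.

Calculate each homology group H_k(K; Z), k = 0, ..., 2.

We work with the vertex ordering a < b < c < d < e < f < g. The simplices of K, each written with vertices in increasing order, are:

  0-simplices (7): a, b, c, d, e, f, g
  1-simplices (18): ab, ac, ad, ae, af, ag, bc, bd, be, bg, cd, ce, cf, de, df, dg, eg, fg
  2-simplices (12): abd, abg, ace, acf, ade, afg, bcd, bce, beg, cdf, deg, dfg

giving chain groups C_0 ≅ Z^7, C_1 ≅ Z^18, C_2 ≅ Z^12.

∂_1: C_1 → C_0 sends each edge [p,q] (with p < q) to q − p.
The resulting 7×18 matrix has rank 6, and its Smith normal form has invariant factors (1,1,1,1,1,1).

∂_2: C_2 → C_1 acts by ∂[p,q,r] = [q,r] − [p,r] + [p,q]. For instance
  ∂bcd = cd − bd + bc,
  ∂afg = fg − ag + af.
This gives a 18×12 integer matrix of rank 12; reducing to Smith normal form yields diagonal entries (1,1,1,1,1,1,1,1,1,1,1,2).

Now H_k = ker ∂_k / im ∂_{k+1}, so:

  H_0: rank C_0 − rank ∂_1 = 7 − 6 = 1, and the invariant factors of ∂_1 are all 1, so H_0 = Z.
  H_1: rank ker ∂_1 − rank ∂_2 = (18 − 6) − 12 = 0, and ∂_2 has invariant factor 2 > 1, so H_1 = Z/2Z.
  H_2: rank ker ∂_2 − rank ∂_3 = (12 − 12) − 0 = 0, and there is no ∂_3, so H_2 = 0.

As a check, the Euler characteristic is 7 − 18 + 12 = 1, which agrees with 1 − 0 + 0 = 1.

H_0 ≅ Z,  H_1 ≅ Z/2Z,  H_2 = 0.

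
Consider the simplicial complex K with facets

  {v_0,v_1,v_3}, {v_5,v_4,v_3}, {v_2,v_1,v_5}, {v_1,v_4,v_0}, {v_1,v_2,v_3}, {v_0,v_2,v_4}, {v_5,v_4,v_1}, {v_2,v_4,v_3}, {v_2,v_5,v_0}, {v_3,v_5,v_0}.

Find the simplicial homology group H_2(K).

K has 6 vertices, 15 edges, 10 triangles.
rank ∂_2 = 10, rank ∂_3 = 0 ⇒ b_2 = 10 − 10 − 0 = 0. So H_2 = 0.

H_2 = 0.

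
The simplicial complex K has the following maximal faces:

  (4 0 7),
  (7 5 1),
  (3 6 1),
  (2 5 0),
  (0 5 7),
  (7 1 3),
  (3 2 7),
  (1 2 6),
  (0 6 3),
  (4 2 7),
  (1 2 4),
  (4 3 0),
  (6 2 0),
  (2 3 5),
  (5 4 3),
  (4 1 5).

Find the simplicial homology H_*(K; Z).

H_0 ≅ Z,  H_1 ≅ Z^2,  H_2 ≅ Z.

We work with the vertex ordering 0 < 1 < 2 < 3 < 4 < 5 < 6 < 7. The simplices of K, each written with vertices in increasing order, are:

  0-simplices (8): [0], [1], [2], [3], [4], [5], [6], [7]
  1-simplices (24): (24 of them)
  2-simplices (16): [0,2,5], [0,2,6], [0,3,4], [0,3,6], [0,4,7], [0,5,7], [1,2,4], [1,2,6], [1,3,6], [1,3,7], [1,4,5], [1,5,7], [2,3,5], [2,3,7], [2,4,7], [3,4,5]

giving chain groups C_0 ≅ Z^8, C_1 ≅ Z^24, C_2 ≅ Z^16.

The boundary map ∂_1: C_1 → C_0 is given by ∂[p,q] = [q] − [p]. For instance
  ∂[1,6] = [6] − [1].
The 8×24 boundary matrix has rank 7 and Smith normal form diag(1,1,1,1,1,1,1).

Boundary ∂_2: C_2 → C_1 sends each 2-simplex [p,q,r] to [q,r] − [p,r] + [p,q]. For instance
  ∂[0,3,4] = [3,4] − [0,4] + [0,3],
  ∂[1,5,7] = [5,7] − [1,7] + [1,5].
The 24×16 boundary matrix has rank 15 and Smith normal form diag(1,1,1,1,1,1,1,1,1,1,1,1,1,1,1).

Now H_k = ker ∂_k / im ∂_{k+1}, so:

  H_0: rank C_0 − rank ∂_1 = 8 − 7 = 1, and the invariant factors of ∂_1 are all 1, so H_0 = Z.
  H_1: rank ker ∂_1 − rank ∂_2 = (24 − 7) − 15 = 2, and the invariant factors of ∂_2 are all 1, so H_1 = Z^2.
  H_2: rank ker ∂_2 − rank ∂_3 = (16 − 15) − 0 = 1, and there is no ∂_3, so H_2 = Z.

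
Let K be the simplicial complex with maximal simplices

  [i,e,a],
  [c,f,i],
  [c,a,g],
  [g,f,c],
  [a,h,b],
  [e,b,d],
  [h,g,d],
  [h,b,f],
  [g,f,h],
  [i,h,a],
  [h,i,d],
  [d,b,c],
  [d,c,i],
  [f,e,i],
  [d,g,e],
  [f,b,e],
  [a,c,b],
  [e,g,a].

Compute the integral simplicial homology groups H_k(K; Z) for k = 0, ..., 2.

H_0 ≅ Z,  H_1 ≅ Z^2,  H_2 ≅ Z.

K has 9 vertices, 27 edges, 18 triangles.
rank ∂_0 = 0, rank ∂_1 = 8 ⇒ b_0 = 9 − 0 − 8 = 1; all invariant factors of ∂_1 are 1 so no torsion. So H_0 = Z.
rank ∂_1 = 8, rank ∂_2 = 17 ⇒ b_1 = 27 − 8 − 17 = 2; all invariant factors of ∂_2 are 1 so no torsion. So H_1 = Z^2.
rank ∂_2 = 17, rank ∂_3 = 0 ⇒ b_2 = 18 − 17 − 0 = 1. So H_2 = Z.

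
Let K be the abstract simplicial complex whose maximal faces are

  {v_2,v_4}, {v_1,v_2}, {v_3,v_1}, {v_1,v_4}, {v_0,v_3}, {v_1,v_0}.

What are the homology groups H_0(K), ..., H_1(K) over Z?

H_0 ≅ Z,  H_1 ≅ Z^2.

Order the vertices as v_0 < v_1 < v_2 < v_3 < v_4. Listing each simplex with vertices in this order, K has dimension 1 with simplices:

  0-simplices (5): [v_0], [v_1], [v_2], [v_3], [v_4]
  1-simplices (6): [v_0,v_1], [v_0,v_3], [v_1,v_2], [v_1,v_3], [v_1,v_4], [v_2,v_4]

giving chain groups C_0 ≅ Z^5, C_1 ≅ Z^6.

The boundary map ∂_1: C_1 → C_0 sends each edge [p,q] (with p < q) to q − p. For instance
  ∂[v_2,v_4] = [v_4] − [v_2].
This gives a 5×6 integer matrix of rank 4; reducing to Smith normal form yields diagonal entries (1,1,1,1).

Computing H_k = (kernel of ∂_k) / (image of ∂_{k+1}):

  H_0: rank C_0 − rank ∂_1 = 5 − 4 = 1, and the invariant factors of ∂_1 are all 1, so H_0 = Z.
  H_1: rank ker ∂_1 − rank ∂_2 = (6 − 4) − 0 = 2, and there is no ∂_2, so H_1 = Z^2.

(K is a triangulation of a wedge of 2 circles.)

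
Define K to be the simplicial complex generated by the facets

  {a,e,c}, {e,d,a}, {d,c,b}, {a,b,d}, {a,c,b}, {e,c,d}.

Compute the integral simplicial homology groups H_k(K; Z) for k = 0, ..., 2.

Fix the vertex order a < b < c < d < e and write every simplex with vertices in increasing order. Then dim K = 2 and the simplices of K are:

  0-simplices (5): a, b, c, d, e
  1-simplices (9): ab, ac, ad, ae, bc, bd, cd, ce, de
  2-simplices (6): abc, abd, ace, ade, bcd, cde

giving chain groups C_0 ≅ Z^5, C_1 ≅ Z^9, C_2 ≅ Z^6.

∂_1: C_1 → C_0 is given by ∂[p,q] = [q] − [p]. For instance
  ∂bc = c − b.
This gives a 5×9 integer matrix of rank 4; reducing to Smith normal form yields diagonal entries (1,1,1,1).

∂_2: C_2 → C_1 maps a triangle to the signed sum of its edges. For instance
  ∂ade = de − ae + ad,
  ∂abc = bc − ac + ab.
The 9×6 boundary matrix has rank 5 and Smith normal form diag(1,1,1,1,1).

Now H_k = ker ∂_k / im ∂_{k+1}, so:

  H_0: rank C_0 − rank ∂_1 = 5 − 4 = 1, and the invariant factors of ∂_1 are all 1, so H_0 ≅ Z.
  H_1: rank ker ∂_1 − rank ∂_2 = (9 − 4) − 5 = 0, and the invariant factors of ∂_2 are all 1, so H_1 ≅ 0.
  H_2: rank ker ∂_2 − rank ∂_3 = (6 − 5) − 0 = 1, and there is no ∂_3, so H_2 ≅ Z.

(K is a triangulation of the 2-sphere S^2.)

H_0 = Z,  H_1 = 0,  H_2 = Z.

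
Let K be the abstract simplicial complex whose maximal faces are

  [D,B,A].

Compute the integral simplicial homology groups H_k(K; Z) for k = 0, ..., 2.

We work with the vertex ordering A < B < D. The simplices of K, each written with vertices in increasing order, are:

  0-simplices (3): A, B, D
  1-simplices (3): AB, AD, BD
  2-simplices (1): ABD

Hence C_0 ≅ Z^3, C_1 ≅ Z^3, C_2 ≅ Z^1.

∂_1: C_1 → C_0 maps an edge to its endpoints' difference, ∂[p,q] = q − p.
The 3×3 boundary matrix has rank 2 and Smith normal form diag(1,1).

Boundary ∂_2: C_2 → C_1 acts by ∂[p,q,r] = [q,r] − [p,r] + [p,q]. For instance
  ∂ABD = BD − AD + AB.
The resulting 3×1 matrix has rank 1, and its Smith normal form has invariant factors (1).

From H_k ≅ ker(∂_k) / im(∂_{k+1}) we obtain:

  H_0: rank C_0 − rank ∂_1 = 3 − 2 = 1, and the invariant factors of ∂_1 are all 1, so H_0 = Z.
  H_1: rank ker ∂_1 − rank ∂_2 = (3 − 2) − 1 = 0, and the invariant factors of ∂_2 are all 1, so H_1 = 0.
  H_2: rank ker ∂_2 − rank ∂_3 = (1 − 1) − 0 = 0, and there is no ∂_3, so H_2 = 0.

(K is a triangulation of the 2-simplex.)

H_0 ≅ Z,  H_1 = 0,  H_2 = 0.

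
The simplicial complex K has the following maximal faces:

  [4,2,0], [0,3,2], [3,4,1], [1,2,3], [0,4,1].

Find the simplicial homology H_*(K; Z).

H_0 ≅ Z,  H_1 ≅ Z,  H_2 = 0.

Take the total order 0 < 1 < 2 < 3 < 4 on the vertex set. Then K (dimension 2) consists of the simplices:

  0-simplices (5): [0], [1], [2], [3], [4]
  1-simplices (10): [0,1], [0,2], [0,3], [0,4], [1,2], [1,3], [1,4], [2,3], [2,4], [3,4]
  2-simplices (5): [0,1,4], [0,2,3], [0,2,4], [1,2,3], [1,3,4]

Hence C_0 ≅ Z^5, C_1 ≅ Z^10, C_2 ≅ Z^5.

Boundary ∂_1: C_1 → C_0 maps an edge to its endpoints' difference, ∂[p,q] = q − p. For instance
  ∂[1,4] = [4] − [1].
The 5×10 boundary matrix has rank 4 and Smith normal form diag(1,1,1,1).

∂_2: C_2 → C_1 maps a triangle to the signed sum of its edges. For instance
  ∂[0,2,4] = [2,4] − [0,4] + [0,2],
  ∂[0,1,4] = [1,4] − [0,4] + [0,1].
This gives a 10×5 integer matrix of rank 5; reducing to Smith normal form yields diagonal entries (1,1,1,1,1).

Computing H_k = (kernel of ∂_k) / (image of ∂_{k+1}):

  H_0: rank C_0 − rank ∂_1 = 5 − 4 = 1, and the invariant factors of ∂_1 are all 1, so H_0 ≅ Z.
  H_1: rank ker ∂_1 − rank ∂_2 = (10 − 4) − 5 = 1, and the invariant factors of ∂_2 are all 1, so H_1 ≅ Z.
  H_2: rank ker ∂_2 − rank ∂_3 = (5 − 5) − 0 = 0, and there is no ∂_3, so H_2 ≅ 0.

As a check, the Euler characteristic is 5 − 10 + 5 = 0, which agrees with 1 − 1 + 0 = 0.
(K is a triangulation of the Möbius band.)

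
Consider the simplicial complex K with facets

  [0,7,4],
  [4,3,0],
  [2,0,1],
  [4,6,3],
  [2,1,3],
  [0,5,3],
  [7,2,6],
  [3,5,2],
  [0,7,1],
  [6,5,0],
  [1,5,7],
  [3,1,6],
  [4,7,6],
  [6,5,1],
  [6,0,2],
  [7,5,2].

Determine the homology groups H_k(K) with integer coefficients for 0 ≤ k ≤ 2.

H_0 = Z,  H_1 = Z^2,  H_2 = Z.

Fix the vertex order 0 < 1 < 2 < 3 < 4 < 5 < 6 < 7 and write every simplex with vertices in increasing order. Then dim K = 2 and the simplices of K are:

  0-simplices (8): [0], [1], [2], [3], [4], [5], [6], [7]
  1-simplices (24): (24 of them)
  2-simplices (16): [0,1,2], [0,1,7], [0,2,6], [0,3,4], [0,3,5], [0,4,7], [0,5,6], [1,2,3], [1,3,6], [1,5,6], [1,5,7], [2,3,5], [2,5,7], [2,6,7], [3,4,6], [4,6,7]

so the chain groups are C_0 ≅ Z^8, C_1 ≅ Z^24, C_2 ≅ Z^16.

Boundary ∂_1: C_1 → C_0 is given by ∂[p,q] = [q] − [p].
The resulting 8×24 matrix has rank 7, and its Smith normal form has invariant factors (1,1,1,1,1,1,1).

∂_2: C_2 → C_1 acts by ∂[p,q,r] = [q,r] − [p,r] + [p,q]. For instance
  ∂[2,6,7] = [6,7] − [2,7] + [2,6],
  ∂[0,5,6] = [5,6] − [0,6] + [0,5].
This gives a 24×16 integer matrix of rank 15; reducing to Smith normal form yields diagonal entries (1,1,1,1,1,1,1,1,1,1,1,1,1,1,1).

From H_k ≅ ker(∂_k) / im(∂_{k+1}) we obtain:

  H_0: rank C_0 − rank ∂_1 = 8 − 7 = 1, and the invariant factors of ∂_1 are all 1, so H_0 ≅ Z.
  H_1: rank ker ∂_1 − rank ∂_2 = (24 − 7) − 15 = 2, and the invariant factors of ∂_2 are all 1, so H_1 ≅ Z^2.
  H_2: rank ker ∂_2 − rank ∂_3 = (16 − 15) − 0 = 1, and there is no ∂_3, so H_2 ≅ Z.

(K is a triangulation of the torus T^2.)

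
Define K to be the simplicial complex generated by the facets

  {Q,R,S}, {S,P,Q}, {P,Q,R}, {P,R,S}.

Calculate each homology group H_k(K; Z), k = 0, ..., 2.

Take the total order P < Q < R < S on the vertex set. Then K (dimension 2) consists of the simplices:

  0-simplices (4): P, Q, R, S
  1-simplices (6): PQ, PR, PS, QR, QS, RS
  2-simplices (4): PQR, PQS, PRS, QRS

Hence C_0 ≅ Z^4, C_1 ≅ Z^6, C_2 ≅ Z^4.

The boundary map ∂_1: C_1 → C_0 maps an edge to its endpoints' difference, ∂[p,q] = q − p.
The 4×6 boundary matrix has rank 3 and Smith normal form diag(1,1,1).

The boundary map ∂_2: C_2 → C_1 maps a triangle to the signed sum of its edges. For instance
  ∂PQS = QS − PS + PQ,
  ∂QRS = RS − QS + QR.
As a 6×4 matrix over Z this has rank 3, with invariant factors (1,1,1).

Now H_k = ker ∂_k / im ∂_{k+1}, so:

  H_0: rank C_0 − rank ∂_1 = 4 − 3 = 1, and the invariant factors of ∂_1 are all 1, so H_0 ≅ Z.
  H_1: rank ker ∂_1 − rank ∂_2 = (6 − 3) − 3 = 0, and the invariant factors of ∂_2 are all 1, so H_1 ≅ 0.
  H_2: rank ker ∂_2 − rank ∂_3 = (4 − 3) − 0 = 1, and there is no ∂_3, so H_2 ≅ Z.

(K is a triangulation of the 2-sphere S^2.)

H_0 ≅ Z,  H_1 = 0,  H_2 ≅ Z.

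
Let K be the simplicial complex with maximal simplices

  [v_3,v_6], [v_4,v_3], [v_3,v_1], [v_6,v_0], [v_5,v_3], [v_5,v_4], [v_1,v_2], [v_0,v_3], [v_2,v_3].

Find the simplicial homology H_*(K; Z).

H_0 = Z,  H_1 = Z^3.

K has 7 vertices, 9 edges.
rank ∂_0 = 0, rank ∂_1 = 6 ⇒ b_0 = 7 − 0 − 6 = 1; all invariant factors of ∂_1 are 1 so no torsion. So H_0 = Z.
rank ∂_1 = 6, rank ∂_2 = 0 ⇒ b_1 = 9 − 6 − 0 = 3. So H_1 = Z^3.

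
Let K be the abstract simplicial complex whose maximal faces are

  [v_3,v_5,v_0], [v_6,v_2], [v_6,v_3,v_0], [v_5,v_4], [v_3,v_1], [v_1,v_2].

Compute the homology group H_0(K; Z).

We work with the vertex ordering v_0 < v_1 < v_2 < v_3 < v_4 < v_5 < v_6. The simplices of K, each written with vertices in increasing order, are:

  0-simplices (7): [v_0], [v_1], [v_2], [v_3], [v_4], [v_5], [v_6]
  1-simplices (9): [v_0,v_3], [v_0,v_5], [v_0,v_6], [v_1,v_2], [v_1,v_3], [v_2,v_6], [v_3,v_5], [v_3,v_6], [v_4,v_5]
  2-simplices (2): [v_0,v_3,v_5], [v_0,v_3,v_6]

giving chain groups C_0 ≅ Z^7, C_1 ≅ Z^9, C_2 ≅ Z^2.

The boundary map ∂_1: C_1 → C_0 is given by ∂[p,q] = [q] − [p].
The 7×9 boundary matrix has rank 6 and Smith normal form diag(1,1,1,1,1,1).

The boundary map ∂_2: C_2 → C_1 acts by ∂[p,q,r] = [q,r] − [p,r] + [p,q]. For instance
  ∂[v_0,v_3,v_5] = [v_3,v_5] − [v_0,v_5] + [v_0,v_3],
  ∂[v_0,v_3,v_6] = [v_3,v_6] − [v_0,v_6] + [v_0,v_3].
This gives a 9×2 integer matrix of rank 2; reducing to Smith normal form yields diagonal entries (1,1).

Now H_k = ker ∂_k / im ∂_{k+1}, so:

  H_0: rank C_0 − rank ∂_1 = 7 − 6 = 1, and the invariant factors of ∂_1 are all 1, so H_0 = Z.

H_0 = Z.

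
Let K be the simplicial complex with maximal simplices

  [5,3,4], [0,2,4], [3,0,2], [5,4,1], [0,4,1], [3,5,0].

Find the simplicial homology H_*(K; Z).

H_0 = Z,  H_1 = Z,  H_2 = 0.

Order the vertices as 0 < 1 < 2 < 3 < 4 < 5. Listing each simplex with vertices in this order, K has dimension 2 with simplices:

  0-simplices (6): [0], [1], [2], [3], [4], [5]
  1-simplices (12): [0,1], [0,2], [0,3], [0,4], [0,5], [1,4], [1,5], [2,3], [2,4], [3,4], [3,5], [4,5]
  2-simplices (6): [0,1,4], [0,2,3], [0,2,4], [0,3,5], [1,4,5], [3,4,5]

giving chain groups C_0 ≅ Z^6, C_1 ≅ Z^12, C_2 ≅ Z^6.

∂_1: C_1 → C_0 maps an edge to its endpoints' difference, ∂[p,q] = q − p.
As a 6×12 matrix over Z this has rank 5, with invariant factors (1,1,1,1,1).

The boundary map ∂_2: C_2 → C_1 sends each 2-simplex [p,q,r] to [q,r] − [p,r] + [p,q]. For instance
  ∂[0,2,3] = [2,3] − [0,3] + [0,2],
  ∂[3,4,5] = [4,5] − [3,5] + [3,4].
The resulting 12×6 matrix has rank 6, and its Smith normal form has invariant factors (1,1,1,1,1,1).

Reading off H_k = ker ∂_k / im ∂_{k+1}:

  H_0: rank C_0 − rank ∂_1 = 6 − 5 = 1, and the invariant factors of ∂_1 are all 1, so H_0 = Z.
  H_1: rank ker ∂_1 − rank ∂_2 = (12 − 5) − 6 = 1, and the invariant factors of ∂_2 are all 1, so H_1 = Z.
  H_2: rank ker ∂_2 − rank ∂_3 = (6 − 6) − 0 = 0, and there is no ∂_3, so H_2 = 0.

As a check, the Euler characteristic is 6 − 12 + 6 = 0, which agrees with 1 − 1 + 0 = 0.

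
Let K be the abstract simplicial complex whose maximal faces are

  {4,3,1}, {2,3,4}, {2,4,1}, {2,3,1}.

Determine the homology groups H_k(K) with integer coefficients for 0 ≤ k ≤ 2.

H_0 ≅ Z,  H_1 = 0,  H_2 ≅ Z.

K has 4 vertices, 6 edges, 4 triangles.
rank ∂_0 = 0, rank ∂_1 = 3 ⇒ b_0 = 4 − 0 − 3 = 1; all invariant factors of ∂_1 are 1 so no torsion. So H_0 = Z.
rank ∂_1 = 3, rank ∂_2 = 3 ⇒ b_1 = 6 − 3 − 3 = 0; all invariant factors of ∂_2 are 1 so no torsion. So H_1 = 0.
rank ∂_2 = 3, rank ∂_3 = 0 ⇒ b_2 = 4 − 3 − 0 = 1. So H_2 = Z.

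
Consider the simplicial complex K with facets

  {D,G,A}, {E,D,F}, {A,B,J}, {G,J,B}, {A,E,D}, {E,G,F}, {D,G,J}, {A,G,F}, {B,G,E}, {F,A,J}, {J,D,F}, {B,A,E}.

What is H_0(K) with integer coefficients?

Fix the vertex order A < B < D < E < F < G < J and write every simplex with vertices in increasing order. Then dim K = 2 and the simplices of K are:

  0-simplices (7): A, B, D, E, F, G, J
  1-simplices (18): AB, AD, AE, AF, AG, AJ, BE, BG, BJ, DE, DF, DG, DJ, EF, EG, FG, FJ, GJ
  2-simplices (12): ABE, ABJ, ADE, ADG, AFG, AFJ, BEG, BGJ, DEF, DFJ, DGJ, EFG

Hence C_0 ≅ Z^7, C_1 ≅ Z^18, C_2 ≅ Z^12.

Boundary ∂_1: C_1 → C_0 is given by ∂[p,q] = [q] − [p].
This gives a 7×18 integer matrix of rank 6; reducing to Smith normal form yields diagonal entries (1,1,1,1,1,1).

Boundary ∂_2: C_2 → C_1 maps a triangle to the signed sum of its edges. For instance
  ∂BGJ = GJ − BJ + BG,
  ∂ADE = DE − AE + AD.
This gives a 18×12 integer matrix of rank 12; reducing to Smith normal form yields diagonal entries (1,1,1,1,1,1,1,1,1,1,1,2).

From H_k ≅ ker(∂_k) / im(∂_{k+1}) we obtain:

  H_0: rank C_0 − rank ∂_1 = 7 − 6 = 1, and the invariant factors of ∂_1 are all 1, so H_0 ≅ Z.

(K is a triangulation of the real projective plane RP^2.)

H_0 ≅ Z.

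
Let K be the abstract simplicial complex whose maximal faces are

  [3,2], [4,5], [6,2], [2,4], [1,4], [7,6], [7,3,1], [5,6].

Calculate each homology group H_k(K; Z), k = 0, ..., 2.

Order the vertices as 1 < 2 < 3 < 4 < 5 < 6 < 7. Listing each simplex with vertices in this order, K has dimension 2 with simplices:

  0-simplices (7): [1], [2], [3], [4], [5], [6], [7]
  1-simplices (10): [1,3], [1,4], [1,7], [2,3], [2,4], [2,6], [3,7], [4,5], [5,6], [6,7]
  2-simplices (1): [1,3,7]

Hence C_0 ≅ Z^7, C_1 ≅ Z^10, C_2 ≅ Z^1.

The boundary map ∂_1: C_1 → C_0 maps an edge to its endpoints' difference, ∂[p,q] = q − p. For instance
  ∂[2,4] = [4] − [2].
The resulting 7×10 matrix has rank 6, and its Smith normal form has invariant factors (1,1,1,1,1,1).

∂_2: C_2 → C_1 sends each 2-simplex [p,q,r] to [q,r] − [p,r] + [p,q]. For instance
  ∂[1,3,7] = [3,7] − [1,7] + [1,3].
The 10×1 boundary matrix has rank 1 and Smith normal form diag(1).

Now H_k = ker ∂_k / im ∂_{k+1}, so:

  H_0: rank C_0 − rank ∂_1 = 7 − 6 = 1, and the invariant factors of ∂_1 are all 1, so H_0 ≅ Z.
  H_1: rank ker ∂_1 − rank ∂_2 = (10 − 6) − 1 = 3, and the invariant factors of ∂_2 are all 1, so H_1 ≅ Z^3.
  H_2: rank ker ∂_2 − rank ∂_3 = (1 − 1) − 0 = 0, and there is no ∂_3, so H_2 ≅ 0.

H_0 ≅ Z,  H_1 ≅ Z^3,  H_2 = 0.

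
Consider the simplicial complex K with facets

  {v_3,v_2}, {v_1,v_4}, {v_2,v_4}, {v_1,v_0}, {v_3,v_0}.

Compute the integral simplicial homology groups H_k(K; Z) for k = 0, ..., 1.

Take the total order v_0 < v_1 < v_2 < v_3 < v_4 on the vertex set. Then K (dimension 1) consists of the simplices:

  0-simplices (5): [v_0], [v_1], [v_2], [v_3], [v_4]
  1-simplices (5): [v_0,v_1], [v_0,v_3], [v_1,v_4], [v_2,v_3], [v_2,v_4]

so the chain groups are C_0 ≅ Z^5, C_1 ≅ Z^5.

Boundary ∂_1: C_1 → C_0 maps an edge to its endpoints' difference, ∂[p,q] = q − p.
As a 5×5 matrix over Z this has rank 4, with invariant factors (1,1,1,1).

Reading off H_k = ker ∂_k / im ∂_{k+1}:

  H_0: rank C_0 − rank ∂_1 = 5 − 4 = 1, and the invariant factors of ∂_1 are all 1, so H_0 = Z.
  H_1: rank ker ∂_1 − rank ∂_2 = (5 − 4) − 0 = 1, and there is no ∂_2, so H_1 = Z.

As a check, the Euler characteristic is 5 − 5 = 0, which agrees with 1 − 1 = 0.

H_0 = Z,  H_1 = Z.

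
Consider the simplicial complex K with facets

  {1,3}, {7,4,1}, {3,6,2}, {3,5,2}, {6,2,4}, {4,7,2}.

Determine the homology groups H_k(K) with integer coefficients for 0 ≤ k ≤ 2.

Fix the vertex order 1 < 2 < 3 < 4 < 5 < 6 < 7 and write every simplex with vertices in increasing order. Then dim K = 2 and the simplices of K are:

  0-simplices (7): [1], [2], [3], [4], [5], [6], [7]
  1-simplices (12): [1,3], [1,4], [1,7], [2,3], [2,4], [2,5], [2,6], [2,7], [3,5], [3,6], [4,6], [4,7]
  2-simplices (5): [1,4,7], [2,3,5], [2,3,6], [2,4,6], [2,4,7]

Hence C_0 ≅ Z^7, C_1 ≅ Z^12, C_2 ≅ Z^5.

Boundary ∂_1: C_1 → C_0 sends each edge [p,q] (with p < q) to q − p. For instance
  ∂[1,4] = [4] − [1].
The 7×12 boundary matrix has rank 6 and Smith normal form diag(1,1,1,1,1,1).

Boundary ∂_2: C_2 → C_1 maps a triangle to the signed sum of its edges. For instance
  ∂[1,4,7] = [4,7] − [1,7] + [1,4],
  ∂[2,3,6] = [3,6] − [2,6] + [2,3].
The 12×5 boundary matrix has rank 5 and Smith normal form diag(1,1,1,1,1).

Computing H_k = (kernel of ∂_k) / (image of ∂_{k+1}):

  H_0: rank C_0 − rank ∂_1 = 7 − 6 = 1, and the invariant factors of ∂_1 are all 1, so H_0 ≅ Z.
  H_1: rank ker ∂_1 − rank ∂_2 = (12 − 6) − 5 = 1, and the invariant factors of ∂_2 are all 1, so H_1 ≅ Z.
  H_2: rank ker ∂_2 − rank ∂_3 = (5 − 5) − 0 = 0, and there is no ∂_3, so H_2 ≅ 0.

As a check, the Euler characteristic is 7 − 12 + 5 = 0, which agrees with 1 − 1 + 0 = 0.

H_0 ≅ Z,  H_1 ≅ Z,  H_2 = 0.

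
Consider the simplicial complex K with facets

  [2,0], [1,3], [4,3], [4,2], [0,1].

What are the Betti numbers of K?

b_0 = 1, b_1 = 1.

Fix the vertex order 0 < 1 < 2 < 3 < 4 and write every simplex with vertices in increasing order. Then dim K = 1 and the simplices of K are:

  0-simplices (5): [0], [1], [2], [3], [4]
  1-simplices (5): [0,1], [0,2], [1,3], [2,4], [3,4]

so the chain groups are C_0 ≅ Z^5, C_1 ≅ Z^5.

∂_1: C_1 → C_0 is given by ∂[p,q] = [q] − [p]. For instance
  ∂[2,4] = [4] − [2].
This gives a 5×5 integer matrix of rank 4; reducing to Smith normal form yields diagonal entries (1,1,1,1).

Reading off H_k = ker ∂_k / im ∂_{k+1}:

  H_0: rank C_0 − rank ∂_1 = 5 − 4 = 1, and the invariant factors of ∂_1 are all 1, so H_0 ≅ Z.
  H_1: rank ker ∂_1 − rank ∂_2 = (5 − 4) − 0 = 1, and there is no ∂_2, so H_1 ≅ Z.

Hence the Betti numbers are b_0 = 1, b_1 = 1.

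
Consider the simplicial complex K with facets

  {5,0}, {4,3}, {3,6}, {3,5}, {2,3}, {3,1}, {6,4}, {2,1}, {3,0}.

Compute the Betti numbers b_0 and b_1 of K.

Order the vertices as 0 < 1 < 2 < 3 < 4 < 5 < 6. Listing each simplex with vertices in this order, K has dimension 1 with simplices:

  0-simplices (7): [0], [1], [2], [3], [4], [5], [6]
  1-simplices (9): [0,3], [0,5], [1,2], [1,3], [2,3], [3,4], [3,5], [3,6], [4,6]

giving chain groups C_0 ≅ Z^7, C_1 ≅ Z^9.

∂_1: C_1 → C_0 sends each edge [p,q] (with p < q) to q − p. For instance
  ∂[3,6] = [6] − [3].
This gives a 7×9 integer matrix of rank 6; reducing to Smith normal form yields diagonal entries (1,1,1,1,1,1).

Computing H_k = (kernel of ∂_k) / (image of ∂_{k+1}):

  H_0: rank C_0 − rank ∂_1 = 7 − 6 = 1, and the invariant factors of ∂_1 are all 1, so H_0 ≅ Z.
  H_1: rank ker ∂_1 − rank ∂_2 = (9 − 6) − 0 = 3, and there is no ∂_2, so H_1 ≅ Z^3.

(K is a triangulation of a wedge of 3 circles.)

Hence the Betti numbers are b_0 = 1, b_1 = 3.

b_0 = 1, b_1 = 3.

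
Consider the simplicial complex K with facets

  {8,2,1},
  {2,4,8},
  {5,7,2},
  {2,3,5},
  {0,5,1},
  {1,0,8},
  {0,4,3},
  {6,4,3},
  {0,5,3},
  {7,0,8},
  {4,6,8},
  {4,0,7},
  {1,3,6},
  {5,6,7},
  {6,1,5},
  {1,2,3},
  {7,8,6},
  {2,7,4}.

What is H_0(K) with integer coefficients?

Take the total order 0 < 1 < 2 < 3 < 4 < 5 < 6 < 7 < 8 on the vertex set. Then K (dimension 2) consists of the simplices:

  0-simplices (9): [0], [1], [2], [3], [4], [5], [6], [7], [8]
  1-simplices (27): (27 of them)
  2-simplices (18): [0,1,5], [0,1,8], [0,3,4], [0,3,5], [0,4,7], [0,7,8], [1,2,3], [1,2,8], [1,3,6], [1,5,6], [2,3,5], [2,4,7], [2,4,8], [2,5,7], [3,4,6], [4,6,8], [5,6,7], [6,7,8]

Hence C_0 ≅ Z^9, C_1 ≅ Z^27, C_2 ≅ Z^18.

∂_1: C_1 → C_0 maps an edge to its endpoints' difference, ∂[p,q] = q − p. For instance
  ∂[0,3] = [3] − [0].
The resulting 9×27 matrix has rank 8, and its Smith normal form has invariant factors (1,1,1,1,1,1,1,1).

Boundary ∂_2: C_2 → C_1 maps a triangle to the signed sum of its edges. For instance
  ∂[1,2,8] = [2,8] − [1,8] + [1,2],
  ∂[1,2,3] = [2,3] − [1,3] + [1,2].
This gives a 27×18 integer matrix of rank 18; reducing to Smith normal form yields diagonal entries (1,1,1,1,1,1,1,1,1,1,1,1,1,1,1,1,1,2).

Now H_k = ker ∂_k / im ∂_{k+1}, so:

  H_0: rank C_0 − rank ∂_1 = 9 − 8 = 1, and the invariant factors of ∂_1 are all 1, so H_0 ≅ Z.

(K is a triangulation of the Klein bottle.)

H_0 ≅ Z.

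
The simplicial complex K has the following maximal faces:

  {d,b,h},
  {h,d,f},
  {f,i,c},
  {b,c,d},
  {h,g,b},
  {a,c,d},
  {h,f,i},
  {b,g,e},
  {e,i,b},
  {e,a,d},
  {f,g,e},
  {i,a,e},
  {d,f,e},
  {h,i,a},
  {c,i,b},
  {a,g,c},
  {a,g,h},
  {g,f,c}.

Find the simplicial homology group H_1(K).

H_1 ≅ Z^2.

We work with the vertex ordering a < b < c < d < e < f < g < h < i. The simplices of K, each written with vertices in increasing order, are:

  0-simplices (9): a, b, c, d, e, f, g, h, i
  1-simplices (27): ac, ad, ae, ag, ah, ai, bc, bd, be, bg, bh, bi, cd, cf, cg, ci, de, df, dh, ef, eg, ei, fg, fh, fi, gh, hi
  2-simplices (18): acd, acg, ade, aei, agh, ahi, bcd, bci, bdh, beg, bei, bgh, cfg, cfi, def, dfh, efg, fhi

so the chain groups are C_0 ≅ Z^9, C_1 ≅ Z^27, C_2 ≅ Z^18.

Boundary ∂_1: C_1 → C_0 is given by ∂[p,q] = [q] − [p].
The resulting 9×27 matrix has rank 8, and its Smith normal form has invariant factors (1,1,1,1,1,1,1,1).

Boundary ∂_2: C_2 → C_1 sends each 2-simplex [p,q,r] to [q,r] − [p,r] + [p,q]. For instance
  ∂cfg = fg − cg + cf,
  ∂aei = ei − ai + ae.
This gives a 27×18 integer matrix of rank 17; reducing to Smith normal form yields diagonal entries (1,1,1,1,1,1,1,1,1,1,1,1,1,1,1,1,1).

Reading off H_k = ker ∂_k / im ∂_{k+1}:

  H_1: rank ker ∂_1 − rank ∂_2 = (27 − 8) − 17 = 2, and the invariant factors of ∂_2 are all 1, so H_1 ≅ Z^2.

(K is a triangulation of the torus T^2.)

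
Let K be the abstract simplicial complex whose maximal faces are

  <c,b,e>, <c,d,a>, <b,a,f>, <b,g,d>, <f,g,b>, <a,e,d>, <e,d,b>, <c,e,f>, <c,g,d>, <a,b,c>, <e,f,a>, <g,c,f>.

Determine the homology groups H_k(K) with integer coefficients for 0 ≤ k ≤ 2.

We work with the vertex ordering a < b < c < d < e < f < g. The simplices of K, each written with vertices in increasing order, are:

  0-simplices (7): a, b, c, d, e, f, g
  1-simplices (18): ab, ac, ad, ae, af, bc, bd, be, bf, bg, cd, ce, cf, cg, de, dg, ef, fg
  2-simplices (12): abc, abf, acd, ade, aef, bce, bde, bdg, bfg, cdg, cef, cfg

giving chain groups C_0 ≅ Z^7, C_1 ≅ Z^18, C_2 ≅ Z^12.

∂_1: C_1 → C_0 is given by ∂[p,q] = [q] − [p]. For instance
  ∂dg = g − d.
This gives a 7×18 integer matrix of rank 6; reducing to Smith normal form yields diagonal entries (1,1,1,1,1,1).

The boundary map ∂_2: C_2 → C_1 acts by ∂[p,q,r] = [q,r] − [p,r] + [p,q]. For instance
  ∂bfg = fg − bg + bf,
  ∂aef = ef − af + ae.
The 18×12 boundary matrix has rank 12 and Smith normal form diag(1,1,1,1,1,1,1,1,1,1,1,2).

Computing H_k = (kernel of ∂_k) / (image of ∂_{k+1}):

  H_0: rank C_0 − rank ∂_1 = 7 − 6 = 1, and the invariant factors of ∂_1 are all 1, so H_0 = Z.
  H_1: rank ker ∂_1 − rank ∂_2 = (18 − 6) − 12 = 0, and ∂_2 has invariant factor 2 > 1, so H_1 = Z/2Z.
  H_2: rank ker ∂_2 − rank ∂_3 = (12 − 12) − 0 = 0, and there is no ∂_3, so H_2 = 0.

As a check, the Euler characteristic is 7 − 18 + 12 = 1, which agrees with 1 − 0 + 0 = 1.

H_0 ≅ Z,  H_1 ≅ Z/2Z,  H_2 = 0.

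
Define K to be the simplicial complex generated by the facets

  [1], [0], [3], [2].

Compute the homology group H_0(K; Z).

H_0 = Z^4.

Fix the vertex order 0 < 1 < 2 < 3 and write every simplex with vertices in increasing order. Then dim K = 0 and the simplices of K are:

  0-simplices (4): [0], [1], [2], [3]

Hence C_0 ≅ Z^4.

Now H_k = ker ∂_k / im ∂_{k+1}, so:

  H_0: rank C_0 − rank ∂_1 = 4 − 0 = 4, and there is no ∂_1, so H_0 ≅ Z^4.

(K is a triangulation of a set of 4 points.)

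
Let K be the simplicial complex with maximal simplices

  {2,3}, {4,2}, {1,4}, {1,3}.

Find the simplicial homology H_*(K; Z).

Fix the vertex order 1 < 2 < 3 < 4 and write every simplex with vertices in increasing order. Then dim K = 1 and the simplices of K are:

  0-simplices (4): [1], [2], [3], [4]
  1-simplices (4): [1,3], [1,4], [2,3], [2,4]

Hence C_0 ≅ Z^4, C_1 ≅ Z^4.

The boundary map ∂_1: C_1 → C_0 is given by ∂[p,q] = [q] − [p]. For instance
  ∂[1,4] = [4] − [1].
This gives a 4×4 integer matrix of rank 3; reducing to Smith normal form yields diagonal entries (1,1,1).

Now H_k = ker ∂_k / im ∂_{k+1}, so:

  H_0: rank C_0 − rank ∂_1 = 4 − 3 = 1, and the invariant factors of ∂_1 are all 1, so H_0 = Z.
  H_1: rank ker ∂_1 − rank ∂_2 = (4 − 3) − 0 = 1, and there is no ∂_2, so H_1 = Z.

H_0 ≅ Z,  H_1 ≅ Z.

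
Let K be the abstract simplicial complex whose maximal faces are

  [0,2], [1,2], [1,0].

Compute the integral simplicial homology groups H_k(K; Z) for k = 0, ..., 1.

K has 3 vertices, 3 edges.
rank ∂_0 = 0, rank ∂_1 = 2 ⇒ b_0 = 3 − 0 − 2 = 1; all invariant factors of ∂_1 are 1 so no torsion. So H_0 = Z.
rank ∂_1 = 2, rank ∂_2 = 0 ⇒ b_1 = 3 − 2 − 0 = 1. So H_1 = Z.

H_0 ≅ Z,  H_1 ≅ Z.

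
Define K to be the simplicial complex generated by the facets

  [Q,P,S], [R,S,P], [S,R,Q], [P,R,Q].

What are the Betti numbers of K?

Order the vertices as P < Q < R < S. Listing each simplex with vertices in this order, K has dimension 2 with simplices:

  0-simplices (4): P, Q, R, S
  1-simplices (6): PQ, PR, PS, QR, QS, RS
  2-simplices (4): PQR, PQS, PRS, QRS

Hence C_0 ≅ Z^4, C_1 ≅ Z^6, C_2 ≅ Z^4.

The boundary map ∂_1: C_1 → C_0 is given by ∂[p,q] = [q] − [p].
The 4×6 boundary matrix has rank 3 and Smith normal form diag(1,1,1).

The boundary map ∂_2: C_2 → C_1 acts by ∂[p,q,r] = [q,r] − [p,r] + [p,q]. For instance
  ∂PRS = RS − PS + PR,
  ∂PQR = QR − PR + PQ.
The resulting 6×4 matrix has rank 3, and its Smith normal form has invariant factors (1,1,1).

From H_k ≅ ker(∂_k) / im(∂_{k+1}) we obtain:

  H_0: rank C_0 − rank ∂_1 = 4 − 3 = 1, and the invariant factors of ∂_1 are all 1, so H_0 ≅ Z.
  H_1: rank ker ∂_1 − rank ∂_2 = (6 − 3) − 3 = 0, and the invariant factors of ∂_2 are all 1, so H_1 ≅ 0.
  H_2: rank ker ∂_2 − rank ∂_3 = (4 − 3) − 0 = 1, and there is no ∂_3, so H_2 ≅ Z.

Hence the Betti numbers are b_0 = 1, b_1 = 0, b_2 = 1.

b_0 = 1, b_1 = 0, b_2 = 1.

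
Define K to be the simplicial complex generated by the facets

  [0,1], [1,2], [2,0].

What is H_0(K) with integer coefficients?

H_0 ≅ Z.

Order the vertices as 0 < 1 < 2. Listing each simplex with vertices in this order, K has dimension 1 with simplices:

  0-simplices (3): [0], [1], [2]
  1-simplices (3): [0,1], [0,2], [1,2]

so the chain groups are C_0 ≅ Z^3, C_1 ≅ Z^3.

∂_1: C_1 → C_0 is given by ∂[p,q] = [q] − [p].
This gives a 3×3 integer matrix of rank 2; reducing to Smith normal form yields diagonal entries (1,1).

Now H_k = ker ∂_k / im ∂_{k+1}, so:

  H_0: rank C_0 − rank ∂_1 = 3 − 2 = 1, and the invariant factors of ∂_1 are all 1, so H_0 ≅ Z.

(K is a triangulation of the circle S^1.)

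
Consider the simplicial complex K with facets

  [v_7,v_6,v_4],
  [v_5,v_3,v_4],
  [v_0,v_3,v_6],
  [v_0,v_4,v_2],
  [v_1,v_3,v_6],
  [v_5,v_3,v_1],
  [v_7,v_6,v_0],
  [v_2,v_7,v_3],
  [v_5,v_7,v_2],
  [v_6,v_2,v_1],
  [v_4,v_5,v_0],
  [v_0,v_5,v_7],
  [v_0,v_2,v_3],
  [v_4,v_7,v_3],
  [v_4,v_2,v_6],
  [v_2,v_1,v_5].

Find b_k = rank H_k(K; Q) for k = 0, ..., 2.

b_0 = 1, b_1 = 2, b_2 = 1.

We work with the vertex ordering v_0 < v_1 < v_2 < v_3 < v_4 < v_5 < v_6 < v_7. The simplices of K, each written with vertices in increasing order, are:

  0-simplices (8): [v_0], [v_1], [v_2], [v_3], [v_4], [v_5], [v_6], [v_7]
  1-simplices (24): (24 of them)
  2-simplices (16): (16 of them)

Hence C_0 ≅ Z^8, C_1 ≅ Z^24, C_2 ≅ Z^16.

Boundary ∂_1: C_1 → C_0 sends each edge [p,q] (with p < q) to q − p.
This gives a 8×24 integer matrix of rank 7; reducing to Smith normal form yields diagonal entries (1,1,1,1,1,1,1).

∂_2: C_2 → C_1 acts by ∂[p,q,r] = [q,r] − [p,r] + [p,q]. For instance
  ∂[v_3,v_4,v_5] = [v_4,v_5] − [v_3,v_5] + [v_3,v_4],
  ∂[v_0,v_2,v_3] = [v_2,v_3] − [v_0,v_3] + [v_0,v_2].
As a 24×16 matrix over Z this has rank 15, with invariant factors (1,1,1,1,1,1,1,1,1,1,1,1,1,1,1).

Computing H_k = (kernel of ∂_k) / (image of ∂_{k+1}):

  H_0: rank C_0 − rank ∂_1 = 8 − 7 = 1, and the invariant factors of ∂_1 are all 1, so H_0 = Z.
  H_1: rank ker ∂_1 − rank ∂_2 = (24 − 7) − 15 = 2, and the invariant factors of ∂_2 are all 1, so H_1 = Z^2.
  H_2: rank ker ∂_2 − rank ∂_3 = (16 − 15) − 0 = 1, and there is no ∂_3, so H_2 = Z.

Hence the Betti numbers are b_0 = 1, b_1 = 2, b_2 = 1.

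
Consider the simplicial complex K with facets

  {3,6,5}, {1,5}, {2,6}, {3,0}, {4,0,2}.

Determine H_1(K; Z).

H_1 = Z.

Take the total order 0 < 1 < 2 < 3 < 4 < 5 < 6 on the vertex set. Then K (dimension 2) consists of the simplices:

  0-simplices (7): [0], [1], [2], [3], [4], [5], [6]
  1-simplices (9): [0,2], [0,3], [0,4], [1,5], [2,4], [2,6], [3,5], [3,6], [5,6]
  2-simplices (2): [0,2,4], [3,5,6]

Hence C_0 ≅ Z^7, C_1 ≅ Z^9, C_2 ≅ Z^2.

The boundary map ∂_1: C_1 → C_0 is given by ∂[p,q] = [q] − [p].
This gives a 7×9 integer matrix of rank 6; reducing to Smith normal form yields diagonal entries (1,1,1,1,1,1).

Boundary ∂_2: C_2 → C_1 sends each 2-simplex [p,q,r] to [q,r] − [p,r] + [p,q]. For instance
  ∂[0,2,4] = [2,4] − [0,4] + [0,2],
  ∂[3,5,6] = [5,6] − [3,6] + [3,5].
The 9×2 boundary matrix has rank 2 and Smith normal form diag(1,1).

From H_k ≅ ker(∂_k) / im(∂_{k+1}) we obtain:

  H_1: rank ker ∂_1 − rank ∂_2 = (9 − 6) − 2 = 1, and the invariant factors of ∂_2 are all 1, so H_1 ≅ Z.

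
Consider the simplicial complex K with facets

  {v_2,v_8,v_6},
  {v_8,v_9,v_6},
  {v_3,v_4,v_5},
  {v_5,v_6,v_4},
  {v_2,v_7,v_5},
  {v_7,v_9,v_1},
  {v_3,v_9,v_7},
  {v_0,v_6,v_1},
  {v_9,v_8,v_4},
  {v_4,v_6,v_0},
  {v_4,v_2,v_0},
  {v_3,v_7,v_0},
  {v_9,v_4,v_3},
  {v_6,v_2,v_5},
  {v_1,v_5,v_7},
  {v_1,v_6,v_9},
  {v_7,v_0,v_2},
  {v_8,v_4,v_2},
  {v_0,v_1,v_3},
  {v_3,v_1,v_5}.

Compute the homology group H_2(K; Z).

H_2 = 0.

K has 10 vertices, 30 edges, 20 triangles.
rank ∂_2 = 20, rank ∂_3 = 0 ⇒ b_2 = 20 − 20 − 0 = 0. So H_2 = 0.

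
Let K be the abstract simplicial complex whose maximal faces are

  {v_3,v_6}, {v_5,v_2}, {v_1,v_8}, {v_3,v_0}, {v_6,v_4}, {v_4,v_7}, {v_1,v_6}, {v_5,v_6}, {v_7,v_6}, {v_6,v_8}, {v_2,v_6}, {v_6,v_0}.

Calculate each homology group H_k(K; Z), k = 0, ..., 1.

H_0 ≅ Z,  H_1 ≅ Z^4.

K has 9 vertices, 12 edges.
rank ∂_0 = 0, rank ∂_1 = 8 ⇒ b_0 = 9 − 0 − 8 = 1; all invariant factors of ∂_1 are 1 so no torsion. So H_0 = Z.
rank ∂_1 = 8, rank ∂_2 = 0 ⇒ b_1 = 12 − 8 − 0 = 4. So H_1 = Z^4.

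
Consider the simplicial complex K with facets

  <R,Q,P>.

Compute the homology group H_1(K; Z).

H_1 ≅ 0.

K has 3 vertices, 3 edges, 1 triangle.
rank ∂_1 = 2, rank ∂_2 = 1 ⇒ b_1 = 3 − 2 − 1 = 0; all invariant factors of ∂_2 are 1 so no torsion. So H_1 ≅ 0.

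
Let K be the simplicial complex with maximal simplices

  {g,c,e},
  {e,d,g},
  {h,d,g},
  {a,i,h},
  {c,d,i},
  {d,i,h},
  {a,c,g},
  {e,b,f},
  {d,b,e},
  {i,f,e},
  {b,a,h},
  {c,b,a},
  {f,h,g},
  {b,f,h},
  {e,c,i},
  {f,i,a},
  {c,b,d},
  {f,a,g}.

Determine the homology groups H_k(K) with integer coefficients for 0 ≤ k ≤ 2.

Order the vertices as a < b < c < d < e < f < g < h < i. Listing each simplex with vertices in this order, K has dimension 2 with simplices:

  0-simplices (9): a, b, c, d, e, f, g, h, i
  1-simplices (27): ab, ac, af, ag, ah, ai, bc, bd, be, bf, bh, cd, ce, cg, ci, de, dg, dh, di, ef, eg, ei, fg, fh, fi, gh, hi
  2-simplices (18): abc, abh, acg, afg, afi, ahi, bcd, bde, bef, bfh, cdi, ceg, cei, deg, dgh, dhi, efi, fgh

Hence C_0 ≅ Z^9, C_1 ≅ Z^27, C_2 ≅ Z^18.

The boundary map ∂_1: C_1 → C_0 is given by ∂[p,q] = [q] − [p].
The resulting 9×27 matrix has rank 8, and its Smith normal form has invariant factors (1,1,1,1,1,1,1,1).

∂_2: C_2 → C_1 acts by ∂[p,q,r] = [q,r] − [p,r] + [p,q]. For instance
  ∂bfh = fh − bh + bf,
  ∂cdi = di − ci + cd.
The resulting 27×18 matrix has rank 18, and its Smith normal form has invariant factors (1,1,1,1,1,1,1,1,1,1,1,1,1,1,1,1,1,2).

From H_k ≅ ker(∂_k) / im(∂_{k+1}) we obtain:

  H_0: rank C_0 − rank ∂_1 = 9 − 8 = 1, and the invariant factors of ∂_1 are all 1, so H_0 = Z.
  H_1: rank ker ∂_1 − rank ∂_2 = (27 − 8) − 18 = 1, and ∂_2 has invariant factor 2 > 1, so H_1 = Z ⊕ Z/2.
  H_2: rank ker ∂_2 − rank ∂_3 = (18 − 18) − 0 = 0, and there is no ∂_3, so H_2 = 0.

(K is a triangulation of the Klein bottle.)

H_0 ≅ Z,  H_1 ≅ Z ⊕ Z/2,  H_2 = 0.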